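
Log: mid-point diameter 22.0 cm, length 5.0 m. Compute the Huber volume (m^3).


Huber: V = Am * L,  Am = pi*(Dm/200)^2
Am = pi*(22.0/200)^2 = 0.038013 m^2
V = 0.038013*5.0 = 0.1901 m^3

0.1901


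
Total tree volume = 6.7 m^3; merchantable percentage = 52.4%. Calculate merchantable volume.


Formula: MV = V_total * (merchantable_pct / 100)
Merchantable fraction = 52.4% / 100 = 0.524
MV = 6.7 m^3 * 0.524 = 3.511 m^3

3.511


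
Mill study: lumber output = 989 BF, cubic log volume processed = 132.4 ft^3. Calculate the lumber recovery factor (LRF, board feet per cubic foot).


Formula: LRF = Lumber Output (BF) / Log Input (ft^3)
LRF = 989 BF / 132.4 ft^3
LRF = 7.47 BF/ft^3

7.47


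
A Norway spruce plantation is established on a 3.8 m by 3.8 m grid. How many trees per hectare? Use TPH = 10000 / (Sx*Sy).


Formula: TPH = 10000 m^2/ha / (spacing_x * spacing_y)
Area per tree = 3.8 m * 3.8 m = 14.44 m^2
TPH = 10000 / 14.44 = 693 trees/ha

693


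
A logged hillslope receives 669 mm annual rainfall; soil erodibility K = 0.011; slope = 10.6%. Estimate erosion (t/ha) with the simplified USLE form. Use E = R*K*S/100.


Formula: E = R * K * S / 100  (simplified USLE)
R * K = 669 * 0.011 = 7.359
E = 7.359 * 10.6 / 100 = 0.78 t/ha

0.78


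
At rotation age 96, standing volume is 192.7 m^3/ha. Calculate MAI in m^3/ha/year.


Formula: MAI = Total Volume / Stand Age
MAI = 192.7 m^3/ha / 96 years
MAI = 2.01 m^3/ha/year

2.01


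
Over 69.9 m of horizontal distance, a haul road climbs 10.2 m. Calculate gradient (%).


Formula: Gradient = rise / run * 100
Gradient = 10.2 / 69.9 * 100 = 14.6%

14.6


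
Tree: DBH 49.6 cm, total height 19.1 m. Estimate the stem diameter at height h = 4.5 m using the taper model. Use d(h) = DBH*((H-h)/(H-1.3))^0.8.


Taper: d(h) = DBH * ((H - h) / (H - 1.3))^0.8
Numerator = H - h = 19.1 - 4.5 = 14.6 m
Denominator = H - 1.3 = 19.1 - 1.3 = 17.8 m
Ratio = 14.6 / 17.8 = 0.82022
d = 49.6 * 0.82022^0.8 = 42.3 cm

42.3


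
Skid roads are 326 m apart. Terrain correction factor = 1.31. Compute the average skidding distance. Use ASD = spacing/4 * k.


Formula: ASD = (spacing / 4) * correction
Uncorrected distance = spacing / 4 = 326 / 4 = 81.5 m
ASD = 81.5 * 1.31 = 107 m

107


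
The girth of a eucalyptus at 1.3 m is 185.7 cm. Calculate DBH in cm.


Formula: DBH = C / pi
DBH = 185.7 / pi
pi = 3.14159...
DBH = 59.1 cm

59.1


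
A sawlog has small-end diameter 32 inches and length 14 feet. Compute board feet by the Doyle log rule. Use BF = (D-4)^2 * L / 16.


Doyle: BF = (D - 4)^2 * L / 16
Adjusted diameter = 32 - 4 = 28 in
(D-4)^2 = 28^2 = 784
BF = 784 * 14 / 16 = 686 BF

686


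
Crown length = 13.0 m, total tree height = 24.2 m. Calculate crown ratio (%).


Formula: Crown Ratio = (Crown Length / Total Height) * 100
CR = (13.0 m / 24.2 m) * 100
CR = 0.5372 * 100 = 53.7%

53.7


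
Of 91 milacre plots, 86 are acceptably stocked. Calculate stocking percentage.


Formula: Stocking % = stocked plots / total plots * 100
Stocking = 86 / 91 * 100
Stocking = 0.9451 * 100 = 94.5%

94.5


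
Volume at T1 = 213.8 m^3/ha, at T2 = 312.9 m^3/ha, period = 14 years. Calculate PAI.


Formula: PAI = (V_T2 - V_T1) / (T2 - T1)
Volume increment = 312.9 - 213.8 = 99.1 m^3/ha
PAI = 99.1 / 14 = 7.08 m^3/ha/year

7.08


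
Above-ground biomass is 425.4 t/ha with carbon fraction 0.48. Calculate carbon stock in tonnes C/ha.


Formula: Carbon Stock = Biomass * Carbon Fraction
C = 425.4 t/ha * 0.48
C = 204.2 t C/ha

204.2


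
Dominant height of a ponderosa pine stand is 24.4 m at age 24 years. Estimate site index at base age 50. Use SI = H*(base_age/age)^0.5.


Formula: SI = H_dom * (base_age / age)^0.5
Age ratio = 50 / 24 = 2.08333
sqrt(age_ratio) = 1.44338
SI = 24.4 * 1.44338 = 35.2 m

35.2


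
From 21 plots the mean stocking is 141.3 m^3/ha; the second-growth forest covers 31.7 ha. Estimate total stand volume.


Formula: Total Volume = Mean Volume per ha * Total Area
Total Volume = 141.3 m^3/ha * 31.7 ha
Total Volume = 4479 m^3

4479


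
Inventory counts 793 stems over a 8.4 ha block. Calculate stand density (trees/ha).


Formula: Stand Density = N_trees / Area_ha
Density = 793 trees / 8.4 ha
Density = 94 trees/ha

94


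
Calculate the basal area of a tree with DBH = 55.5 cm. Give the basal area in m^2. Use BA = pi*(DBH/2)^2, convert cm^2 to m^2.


Formula: BA = pi * (DBH/2)^2 / 10000  (cm^2 to m^2)
Radius = DBH/2 = 55.5/2 = 27.75 cm
BA = pi * 27.75^2 / 10000
   = 2419.2227 cm^2 / 10000
   = 0.2419 m^2

0.2419


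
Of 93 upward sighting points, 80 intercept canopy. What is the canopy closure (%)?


Formula: Canopy closure = covered points / total points * 100
Closure = 80 / 93 * 100
Closure = 0.8602 * 100 = 86.0%

86.0


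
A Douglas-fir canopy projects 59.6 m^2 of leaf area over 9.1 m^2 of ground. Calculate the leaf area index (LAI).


Formula: LAI = total leaf area / ground area  (dimensionless)
LAI = 59.6 m^2 / 9.1 m^2
LAI = 6.55

6.55


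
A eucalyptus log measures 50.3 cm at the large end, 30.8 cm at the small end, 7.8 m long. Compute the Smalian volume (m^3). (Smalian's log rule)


Smalian: V = (A1 + A2)/2 * L,  A = pi*(D/200)^2
A1 = pi*(50.3/200)^2 = 0.198713 m^2
A2 = pi*(30.8/200)^2 = 0.074506 m^2
V = (0.198713+0.074506)/2*7.8 = 1.0656 m^3

1.0656


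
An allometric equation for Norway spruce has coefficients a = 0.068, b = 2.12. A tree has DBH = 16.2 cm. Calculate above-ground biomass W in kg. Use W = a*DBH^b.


Formula: W = a * DBH^b  (allometric power law)
DBH^b = 16.2^2.12 = 366.5826
W = 0.068 * 366.5826 = 24.9 kg

24.9


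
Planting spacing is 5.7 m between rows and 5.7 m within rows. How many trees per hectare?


Formula: TPH = 10000 m^2/ha / (spacing_x * spacing_y)
Area per tree = 5.7 m * 5.7 m = 32.49 m^2
TPH = 10000 / 32.49 = 308 trees/ha

308


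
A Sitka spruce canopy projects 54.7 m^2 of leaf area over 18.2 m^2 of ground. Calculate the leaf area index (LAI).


Formula: LAI = total leaf area / ground area  (dimensionless)
LAI = 54.7 m^2 / 18.2 m^2
LAI = 3.01

3.01


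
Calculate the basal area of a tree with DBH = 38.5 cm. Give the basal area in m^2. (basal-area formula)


Formula: BA = pi * (DBH/2)^2 / 10000  (cm^2 to m^2)
Radius = DBH/2 = 38.5/2 = 19.25 cm
BA = pi * 19.25^2 / 10000
   = 1164.1564 cm^2 / 10000
   = 0.1164 m^2

0.1164


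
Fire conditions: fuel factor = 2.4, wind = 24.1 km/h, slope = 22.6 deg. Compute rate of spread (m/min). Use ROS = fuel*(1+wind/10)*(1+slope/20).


Formula: ROS = fuel * (1 + wind/10) * (1 + slope/20)
Wind factor = 1 + 24.1/10 = 3.41
Slope factor = 1 + 22.6/20 = 2.13
ROS = 2.4 * 3.41 * 2.13 = 17.43 m/min

17.43


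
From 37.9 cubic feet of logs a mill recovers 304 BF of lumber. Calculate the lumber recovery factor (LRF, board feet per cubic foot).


Formula: LRF = Lumber Output (BF) / Log Input (ft^3)
LRF = 304 BF / 37.9 ft^3
LRF = 8.02 BF/ft^3

8.02


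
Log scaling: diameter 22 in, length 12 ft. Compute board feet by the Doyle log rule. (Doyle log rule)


Doyle: BF = (D - 4)^2 * L / 16
Adjusted diameter = 22 - 4 = 18 in
(D-4)^2 = 18^2 = 324
BF = 324 * 12 / 16 = 243 BF

243


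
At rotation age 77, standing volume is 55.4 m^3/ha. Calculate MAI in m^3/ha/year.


Formula: MAI = Total Volume / Stand Age
MAI = 55.4 m^3/ha / 77 years
MAI = 0.72 m^3/ha/year

0.72


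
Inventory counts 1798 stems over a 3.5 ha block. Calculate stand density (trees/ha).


Formula: Stand Density = N_trees / Area_ha
Density = 1798 trees / 3.5 ha
Density = 514 trees/ha

514


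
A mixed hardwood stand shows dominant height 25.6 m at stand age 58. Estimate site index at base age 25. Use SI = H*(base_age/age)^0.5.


Formula: SI = H_dom * (base_age / age)^0.5
Age ratio = 25 / 58 = 0.43103
sqrt(age_ratio) = 0.65653
SI = 25.6 * 0.65653 = 16.8 m

16.8


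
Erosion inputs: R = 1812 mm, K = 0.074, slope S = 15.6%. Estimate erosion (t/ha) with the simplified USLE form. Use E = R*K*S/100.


Formula: E = R * K * S / 100  (simplified USLE)
R * K = 1812 * 0.074 = 134.088
E = 134.088 * 15.6 / 100 = 20.92 t/ha

20.92


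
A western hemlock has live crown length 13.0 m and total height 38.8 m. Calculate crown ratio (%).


Formula: Crown Ratio = (Crown Length / Total Height) * 100
CR = (13.0 m / 38.8 m) * 100
CR = 0.3351 * 100 = 33.5%

33.5


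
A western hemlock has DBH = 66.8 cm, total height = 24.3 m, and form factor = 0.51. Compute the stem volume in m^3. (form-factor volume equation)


Formula: V = pi * (DBH/200)^2 * H * ff
Radius = DBH/200 = 66.8/200 = 0.334 m
Radius^2 = 0.334^2 = 0.111556 m^2
V = pi * 0.111556 * 24.3 * 0.51
V = 4.343 m^3

4.343


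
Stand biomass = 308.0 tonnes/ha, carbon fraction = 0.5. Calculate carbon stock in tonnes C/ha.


Formula: Carbon Stock = Biomass * Carbon Fraction
C = 308.0 t/ha * 0.5
C = 154.0 t C/ha

154.0


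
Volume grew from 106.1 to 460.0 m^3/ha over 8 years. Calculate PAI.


Formula: PAI = (V_T2 - V_T1) / (T2 - T1)
Volume increment = 460.0 - 106.1 = 353.9 m^3/ha
PAI = 353.9 / 8 = 44.24 m^3/ha/year

44.24


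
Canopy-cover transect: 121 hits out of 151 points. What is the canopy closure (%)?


Formula: Canopy closure = covered points / total points * 100
Closure = 121 / 151 * 100
Closure = 0.8013 * 100 = 80.1%

80.1


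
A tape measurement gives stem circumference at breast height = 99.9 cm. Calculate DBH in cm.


Formula: DBH = C / pi
DBH = 99.9 / pi
pi = 3.14159...
DBH = 31.8 cm

31.8


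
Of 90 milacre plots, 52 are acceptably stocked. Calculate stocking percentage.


Formula: Stocking % = stocked plots / total plots * 100
Stocking = 52 / 90 * 100
Stocking = 0.5778 * 100 = 57.8%

57.8


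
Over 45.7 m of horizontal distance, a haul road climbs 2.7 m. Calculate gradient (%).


Formula: Gradient = rise / run * 100
Gradient = 2.7 / 45.7 * 100 = 5.9%

5.9


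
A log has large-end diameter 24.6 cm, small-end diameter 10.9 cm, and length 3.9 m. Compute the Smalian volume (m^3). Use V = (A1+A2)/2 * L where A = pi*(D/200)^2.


Smalian: V = (A1 + A2)/2 * L,  A = pi*(D/200)^2
A1 = pi*(24.6/200)^2 = 0.047529 m^2
A2 = pi*(10.9/200)^2 = 0.009331 m^2
V = (0.047529+0.009331)/2*3.9 = 0.1109 m^3

0.1109


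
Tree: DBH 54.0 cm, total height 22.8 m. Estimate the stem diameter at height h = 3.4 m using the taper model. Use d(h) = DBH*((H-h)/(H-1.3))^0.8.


Taper: d(h) = DBH * ((H - h) / (H - 1.3))^0.8
Numerator = H - h = 22.8 - 3.4 = 19.4 m
Denominator = H - 1.3 = 22.8 - 1.3 = 21.5 m
Ratio = 19.4 / 21.5 = 0.90233
d = 54.0 * 0.90233^0.8 = 49.7 cm

49.7


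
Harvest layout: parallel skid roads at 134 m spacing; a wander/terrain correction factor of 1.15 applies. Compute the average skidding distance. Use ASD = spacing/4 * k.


Formula: ASD = (spacing / 4) * correction
Uncorrected distance = spacing / 4 = 134 / 4 = 33.5 m
ASD = 33.5 * 1.15 = 39 m

39


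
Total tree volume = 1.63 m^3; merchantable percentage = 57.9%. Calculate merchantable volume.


Formula: MV = V_total * (merchantable_pct / 100)
Merchantable fraction = 57.9% / 100 = 0.579
MV = 1.63 m^3 * 0.579 = 0.944 m^3

0.944


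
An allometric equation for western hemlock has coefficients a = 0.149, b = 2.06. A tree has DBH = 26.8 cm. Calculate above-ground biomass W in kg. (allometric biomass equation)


Formula: W = a * DBH^b  (allometric power law)
DBH^b = 26.8^2.06 = 874.8985
W = 0.149 * 874.8985 = 130.4 kg

130.4


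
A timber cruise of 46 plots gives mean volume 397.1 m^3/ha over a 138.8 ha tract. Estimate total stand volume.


Formula: Total Volume = Mean Volume per ha * Total Area
Total Volume = 397.1 m^3/ha * 138.8 ha
Total Volume = 55117 m^3

55117


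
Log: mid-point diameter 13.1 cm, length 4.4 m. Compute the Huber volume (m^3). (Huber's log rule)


Huber: V = Am * L,  Am = pi*(Dm/200)^2
Am = pi*(13.1/200)^2 = 0.013478 m^2
V = 0.013478*4.4 = 0.0593 m^3

0.0593


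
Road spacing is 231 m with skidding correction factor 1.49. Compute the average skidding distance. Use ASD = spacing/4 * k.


Formula: ASD = (spacing / 4) * correction
Uncorrected distance = spacing / 4 = 231 / 4 = 57.75 m
ASD = 57.75 * 1.49 = 86 m

86


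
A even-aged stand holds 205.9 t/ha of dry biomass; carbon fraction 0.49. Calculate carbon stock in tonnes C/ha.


Formula: Carbon Stock = Biomass * Carbon Fraction
C = 205.9 t/ha * 0.49
C = 100.9 t C/ha

100.9


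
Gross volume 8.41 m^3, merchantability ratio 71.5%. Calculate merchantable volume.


Formula: MV = V_total * (merchantable_pct / 100)
Merchantable fraction = 71.5% / 100 = 0.715
MV = 8.41 m^3 * 0.715 = 6.013 m^3

6.013


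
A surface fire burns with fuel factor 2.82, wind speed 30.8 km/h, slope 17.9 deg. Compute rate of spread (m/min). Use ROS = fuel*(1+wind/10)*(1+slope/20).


Formula: ROS = fuel * (1 + wind/10) * (1 + slope/20)
Wind factor = 1 + 30.8/10 = 4.08
Slope factor = 1 + 17.9/20 = 1.895
ROS = 2.82 * 4.08 * 1.895 = 21.8 m/min

21.8


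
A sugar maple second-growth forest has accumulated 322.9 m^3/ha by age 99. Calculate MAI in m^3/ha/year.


Formula: MAI = Total Volume / Stand Age
MAI = 322.9 m^3/ha / 99 years
MAI = 3.26 m^3/ha/year

3.26


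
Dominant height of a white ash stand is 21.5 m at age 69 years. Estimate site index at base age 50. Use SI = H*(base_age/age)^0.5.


Formula: SI = H_dom * (base_age / age)^0.5
Age ratio = 50 / 69 = 0.72464
sqrt(age_ratio) = 0.85126
SI = 21.5 * 0.85126 = 18.3 m

18.3


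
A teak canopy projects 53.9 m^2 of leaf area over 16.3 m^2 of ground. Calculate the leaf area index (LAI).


Formula: LAI = total leaf area / ground area  (dimensionless)
LAI = 53.9 m^2 / 16.3 m^2
LAI = 3.31

3.31


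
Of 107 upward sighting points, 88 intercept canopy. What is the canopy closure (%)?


Formula: Canopy closure = covered points / total points * 100
Closure = 88 / 107 * 100
Closure = 0.8224 * 100 = 82.2%

82.2


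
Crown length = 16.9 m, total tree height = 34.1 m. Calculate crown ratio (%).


Formula: Crown Ratio = (Crown Length / Total Height) * 100
CR = (16.9 m / 34.1 m) * 100
CR = 0.4956 * 100 = 49.6%

49.6


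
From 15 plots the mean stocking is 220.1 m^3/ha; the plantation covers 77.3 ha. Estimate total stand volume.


Formula: Total Volume = Mean Volume per ha * Total Area
Total Volume = 220.1 m^3/ha * 77.3 ha
Total Volume = 17014 m^3

17014


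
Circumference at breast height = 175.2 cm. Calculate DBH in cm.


Formula: DBH = C / pi
DBH = 175.2 / pi
pi = 3.14159...
DBH = 55.8 cm

55.8


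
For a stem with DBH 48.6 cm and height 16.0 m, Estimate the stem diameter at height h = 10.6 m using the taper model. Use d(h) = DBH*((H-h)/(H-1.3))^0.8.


Taper: d(h) = DBH * ((H - h) / (H - 1.3))^0.8
Numerator = H - h = 16.0 - 10.6 = 5.4 m
Denominator = H - 1.3 = 16.0 - 1.3 = 14.7 m
Ratio = 5.4 / 14.7 = 0.36735
d = 48.6 * 0.36735^0.8 = 21.8 cm

21.8


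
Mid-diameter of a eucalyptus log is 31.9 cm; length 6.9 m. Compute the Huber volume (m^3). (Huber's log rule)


Huber: V = Am * L,  Am = pi*(Dm/200)^2
Am = pi*(31.9/200)^2 = 0.079923 m^2
V = 0.079923*6.9 = 0.5515 m^3

0.5515


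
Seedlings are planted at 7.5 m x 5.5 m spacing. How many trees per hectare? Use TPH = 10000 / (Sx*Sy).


Formula: TPH = 10000 m^2/ha / (spacing_x * spacing_y)
Area per tree = 7.5 m * 5.5 m = 41.25 m^2
TPH = 10000 / 41.25 = 242 trees/ha

242


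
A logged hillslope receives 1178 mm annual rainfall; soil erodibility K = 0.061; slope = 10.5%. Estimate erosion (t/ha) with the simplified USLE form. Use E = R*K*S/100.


Formula: E = R * K * S / 100  (simplified USLE)
R * K = 1178 * 0.061 = 71.858
E = 71.858 * 10.5 / 100 = 7.55 t/ha

7.55


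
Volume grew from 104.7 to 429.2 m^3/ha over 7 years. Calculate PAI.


Formula: PAI = (V_T2 - V_T1) / (T2 - T1)
Volume increment = 429.2 - 104.7 = 324.5 m^3/ha
PAI = 324.5 / 7 = 46.36 m^3/ha/year

46.36


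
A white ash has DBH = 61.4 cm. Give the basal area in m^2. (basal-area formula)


Formula: BA = pi * (DBH/2)^2 / 10000  (cm^2 to m^2)
Radius = DBH/2 = 61.4/2 = 30.7 cm
BA = pi * 30.7^2 / 10000
   = 2960.9197 cm^2 / 10000
   = 0.2961 m^2

0.2961


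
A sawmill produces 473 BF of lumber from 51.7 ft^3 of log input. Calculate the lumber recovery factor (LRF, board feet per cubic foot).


Formula: LRF = Lumber Output (BF) / Log Input (ft^3)
LRF = 473 BF / 51.7 ft^3
LRF = 9.15 BF/ft^3

9.15


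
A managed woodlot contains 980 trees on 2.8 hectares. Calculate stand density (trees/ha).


Formula: Stand Density = N_trees / Area_ha
Density = 980 trees / 2.8 ha
Density = 350 trees/ha

350


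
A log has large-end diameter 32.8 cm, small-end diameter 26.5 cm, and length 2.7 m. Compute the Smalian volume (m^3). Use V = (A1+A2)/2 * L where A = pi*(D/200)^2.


Smalian: V = (A1 + A2)/2 * L,  A = pi*(D/200)^2
A1 = pi*(32.8/200)^2 = 0.084496 m^2
A2 = pi*(26.5/200)^2 = 0.055155 m^2
V = (0.084496+0.055155)/2*2.7 = 0.1885 m^3

0.1885


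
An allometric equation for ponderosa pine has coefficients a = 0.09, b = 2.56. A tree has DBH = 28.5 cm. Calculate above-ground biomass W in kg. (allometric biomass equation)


Formula: W = a * DBH^b  (allometric power law)
DBH^b = 28.5^2.56 = 5301.5498
W = 0.09 * 5301.5498 = 477.1 kg

477.1


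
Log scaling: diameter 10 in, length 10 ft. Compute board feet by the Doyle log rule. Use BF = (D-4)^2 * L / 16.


Doyle: BF = (D - 4)^2 * L / 16
Adjusted diameter = 10 - 4 = 6 in
(D-4)^2 = 6^2 = 36
BF = 36 * 10 / 16 = 23 BF

23


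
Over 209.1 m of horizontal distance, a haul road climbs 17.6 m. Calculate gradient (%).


Formula: Gradient = rise / run * 100
Gradient = 17.6 / 209.1 * 100 = 8.4%

8.4


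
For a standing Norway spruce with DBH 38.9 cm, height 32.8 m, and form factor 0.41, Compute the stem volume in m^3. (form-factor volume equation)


Formula: V = pi * (DBH/200)^2 * H * ff
Radius = DBH/200 = 38.9/200 = 0.1945 m
Radius^2 = 0.1945^2 = 0.03783025 m^2
V = pi * 0.03783025 * 32.8 * 0.41
V = 1.598 m^3

1.598


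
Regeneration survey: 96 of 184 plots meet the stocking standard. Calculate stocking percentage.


Formula: Stocking % = stocked plots / total plots * 100
Stocking = 96 / 184 * 100
Stocking = 0.5217 * 100 = 52.2%

52.2


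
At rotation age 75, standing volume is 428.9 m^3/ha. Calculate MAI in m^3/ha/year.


Formula: MAI = Total Volume / Stand Age
MAI = 428.9 m^3/ha / 75 years
MAI = 5.72 m^3/ha/year

5.72


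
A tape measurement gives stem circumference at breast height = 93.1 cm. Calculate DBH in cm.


Formula: DBH = C / pi
DBH = 93.1 / pi
pi = 3.14159...
DBH = 29.6 cm

29.6


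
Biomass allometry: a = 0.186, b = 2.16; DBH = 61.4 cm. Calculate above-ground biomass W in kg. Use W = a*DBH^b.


Formula: W = a * DBH^b  (allometric power law)
DBH^b = 61.4^2.16 = 7285.237
W = 0.186 * 7285.237 = 1355.1 kg

1355.1


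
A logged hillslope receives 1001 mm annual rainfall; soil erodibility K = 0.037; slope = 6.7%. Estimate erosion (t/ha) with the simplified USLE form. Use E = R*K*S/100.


Formula: E = R * K * S / 100  (simplified USLE)
R * K = 1001 * 0.037 = 37.037
E = 37.037 * 6.7 / 100 = 2.48 t/ha

2.48


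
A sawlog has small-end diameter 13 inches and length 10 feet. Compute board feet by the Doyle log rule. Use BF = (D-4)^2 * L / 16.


Doyle: BF = (D - 4)^2 * L / 16
Adjusted diameter = 13 - 4 = 9 in
(D-4)^2 = 9^2 = 81
BF = 81 * 10 / 16 = 51 BF

51


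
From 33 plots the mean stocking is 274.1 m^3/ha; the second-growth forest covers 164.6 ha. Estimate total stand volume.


Formula: Total Volume = Mean Volume per ha * Total Area
Total Volume = 274.1 m^3/ha * 164.6 ha
Total Volume = 45117 m^3

45117


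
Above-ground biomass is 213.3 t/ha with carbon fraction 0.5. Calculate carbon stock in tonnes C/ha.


Formula: Carbon Stock = Biomass * Carbon Fraction
C = 213.3 t/ha * 0.5
C = 106.7 t C/ha

106.7


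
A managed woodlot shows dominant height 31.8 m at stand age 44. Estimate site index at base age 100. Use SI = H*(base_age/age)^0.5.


Formula: SI = H_dom * (base_age / age)^0.5
Age ratio = 100 / 44 = 2.27273
sqrt(age_ratio) = 1.50756
SI = 31.8 * 1.50756 = 47.9 m

47.9


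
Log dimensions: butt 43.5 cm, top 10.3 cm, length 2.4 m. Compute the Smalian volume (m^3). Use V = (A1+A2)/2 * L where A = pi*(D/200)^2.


Smalian: V = (A1 + A2)/2 * L,  A = pi*(D/200)^2
A1 = pi*(43.5/200)^2 = 0.148617 m^2
A2 = pi*(10.3/200)^2 = 0.008332 m^2
V = (0.148617+0.008332)/2*2.4 = 0.1883 m^3

0.1883


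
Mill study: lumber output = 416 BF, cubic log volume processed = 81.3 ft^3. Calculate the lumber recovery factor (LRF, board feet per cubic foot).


Formula: LRF = Lumber Output (BF) / Log Input (ft^3)
LRF = 416 BF / 81.3 ft^3
LRF = 5.12 BF/ft^3

5.12


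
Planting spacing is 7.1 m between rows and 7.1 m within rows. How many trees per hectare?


Formula: TPH = 10000 m^2/ha / (spacing_x * spacing_y)
Area per tree = 7.1 m * 7.1 m = 50.41 m^2
TPH = 10000 / 50.41 = 198 trees/ha

198


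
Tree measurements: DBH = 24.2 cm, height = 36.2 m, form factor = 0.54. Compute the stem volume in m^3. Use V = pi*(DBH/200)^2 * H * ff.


Formula: V = pi * (DBH/200)^2 * H * ff
Radius = DBH/200 = 24.2/200 = 0.121 m
Radius^2 = 0.121^2 = 0.014641 m^2
V = pi * 0.014641 * 36.2 * 0.54
V = 0.899 m^3

0.899


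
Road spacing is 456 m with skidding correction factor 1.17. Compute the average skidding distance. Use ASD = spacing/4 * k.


Formula: ASD = (spacing / 4) * correction
Uncorrected distance = spacing / 4 = 456 / 4 = 114 m
ASD = 114 * 1.17 = 133 m

133


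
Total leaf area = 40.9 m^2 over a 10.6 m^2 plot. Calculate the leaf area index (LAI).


Formula: LAI = total leaf area / ground area  (dimensionless)
LAI = 40.9 m^2 / 10.6 m^2
LAI = 3.86

3.86


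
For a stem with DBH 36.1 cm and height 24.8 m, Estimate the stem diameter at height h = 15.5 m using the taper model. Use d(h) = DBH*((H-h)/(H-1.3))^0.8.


Taper: d(h) = DBH * ((H - h) / (H - 1.3))^0.8
Numerator = H - h = 24.8 - 15.5 = 9.3 m
Denominator = H - 1.3 = 24.8 - 1.3 = 23.5 m
Ratio = 9.3 / 23.5 = 0.39574
d = 36.1 * 0.39574^0.8 = 17.2 cm

17.2


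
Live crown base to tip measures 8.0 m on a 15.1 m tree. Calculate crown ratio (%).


Formula: Crown Ratio = (Crown Length / Total Height) * 100
CR = (8.0 m / 15.1 m) * 100
CR = 0.5298 * 100 = 53.0%

53.0


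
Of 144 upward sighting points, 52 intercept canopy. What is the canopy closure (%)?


Formula: Canopy closure = covered points / total points * 100
Closure = 52 / 144 * 100
Closure = 0.3611 * 100 = 36.1%

36.1


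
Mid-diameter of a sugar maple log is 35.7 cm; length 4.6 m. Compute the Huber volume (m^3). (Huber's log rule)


Huber: V = Am * L,  Am = pi*(Dm/200)^2
Am = pi*(35.7/200)^2 = 0.100098 m^2
V = 0.100098*4.6 = 0.4605 m^3

0.4605


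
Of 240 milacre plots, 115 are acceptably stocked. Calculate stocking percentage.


Formula: Stocking % = stocked plots / total plots * 100
Stocking = 115 / 240 * 100
Stocking = 0.4792 * 100 = 47.9%

47.9


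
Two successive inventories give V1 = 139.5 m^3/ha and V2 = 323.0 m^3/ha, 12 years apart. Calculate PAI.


Formula: PAI = (V_T2 - V_T1) / (T2 - T1)
Volume increment = 323.0 - 139.5 = 183.5 m^3/ha
PAI = 183.5 / 12 = 15.29 m^3/ha/year

15.29


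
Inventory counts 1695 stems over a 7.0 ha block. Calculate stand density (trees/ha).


Formula: Stand Density = N_trees / Area_ha
Density = 1695 trees / 7.0 ha
Density = 242 trees/ha

242


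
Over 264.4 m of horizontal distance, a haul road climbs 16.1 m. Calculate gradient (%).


Formula: Gradient = rise / run * 100
Gradient = 16.1 / 264.4 * 100 = 6.1%

6.1


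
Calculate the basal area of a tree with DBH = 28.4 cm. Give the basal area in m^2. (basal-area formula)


Formula: BA = pi * (DBH/2)^2 / 10000  (cm^2 to m^2)
Radius = DBH/2 = 28.4/2 = 14.2 cm
BA = pi * 14.2^2 / 10000
   = 633.4707 cm^2 / 10000
   = 0.0633 m^2

0.0633


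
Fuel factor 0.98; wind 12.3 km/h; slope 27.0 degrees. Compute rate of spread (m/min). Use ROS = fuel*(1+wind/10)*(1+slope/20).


Formula: ROS = fuel * (1 + wind/10) * (1 + slope/20)
Wind factor = 1 + 12.3/10 = 2.23
Slope factor = 1 + 27.0/20 = 2.35
ROS = 0.98 * 2.23 * 2.35 = 5.14 m/min

5.14


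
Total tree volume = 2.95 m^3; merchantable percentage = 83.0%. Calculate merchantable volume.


Formula: MV = V_total * (merchantable_pct / 100)
Merchantable fraction = 83.0% / 100 = 0.83
MV = 2.95 m^3 * 0.83 = 2.449 m^3

2.449


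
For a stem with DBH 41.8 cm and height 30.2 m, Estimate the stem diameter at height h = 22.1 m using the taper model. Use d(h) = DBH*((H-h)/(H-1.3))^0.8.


Taper: d(h) = DBH * ((H - h) / (H - 1.3))^0.8
Numerator = H - h = 30.2 - 22.1 = 8.1 m
Denominator = H - 1.3 = 30.2 - 1.3 = 28.9 m
Ratio = 8.1 / 28.9 = 0.28028
d = 41.8 * 0.28028^0.8 = 15.1 cm

15.1


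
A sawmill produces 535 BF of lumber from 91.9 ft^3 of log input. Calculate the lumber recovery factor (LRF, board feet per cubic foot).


Formula: LRF = Lumber Output (BF) / Log Input (ft^3)
LRF = 535 BF / 91.9 ft^3
LRF = 5.82 BF/ft^3

5.82


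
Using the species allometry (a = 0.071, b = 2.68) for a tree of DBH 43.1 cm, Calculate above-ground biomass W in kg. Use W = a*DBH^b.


Formula: W = a * DBH^b  (allometric power law)
DBH^b = 43.1^2.68 = 24010.3828
W = 0.071 * 24010.3828 = 1704.7 kg

1704.7


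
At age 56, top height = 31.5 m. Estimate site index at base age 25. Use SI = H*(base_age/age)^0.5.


Formula: SI = H_dom * (base_age / age)^0.5
Age ratio = 25 / 56 = 0.44643
sqrt(age_ratio) = 0.66815
SI = 31.5 * 0.66815 = 21.0 m

21.0


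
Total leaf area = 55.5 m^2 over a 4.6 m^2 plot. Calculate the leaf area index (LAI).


Formula: LAI = total leaf area / ground area  (dimensionless)
LAI = 55.5 m^2 / 4.6 m^2
LAI = 12.07

12.07


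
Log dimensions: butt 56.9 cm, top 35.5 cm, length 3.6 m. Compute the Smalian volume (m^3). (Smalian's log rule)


Smalian: V = (A1 + A2)/2 * L,  A = pi*(D/200)^2
A1 = pi*(56.9/200)^2 = 0.254281 m^2
A2 = pi*(35.5/200)^2 = 0.09898 m^2
V = (0.254281+0.09898)/2*3.6 = 0.6359 m^3

0.6359


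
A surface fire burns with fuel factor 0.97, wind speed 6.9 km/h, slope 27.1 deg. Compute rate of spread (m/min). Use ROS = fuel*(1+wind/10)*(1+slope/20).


Formula: ROS = fuel * (1 + wind/10) * (1 + slope/20)
Wind factor = 1 + 6.9/10 = 1.69
Slope factor = 1 + 27.1/20 = 2.355
ROS = 0.97 * 1.69 * 2.355 = 3.86 m/min

3.86


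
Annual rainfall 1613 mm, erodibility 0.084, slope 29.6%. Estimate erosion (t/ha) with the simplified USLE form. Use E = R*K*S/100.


Formula: E = R * K * S / 100  (simplified USLE)
R * K = 1613 * 0.084 = 135.492
E = 135.492 * 29.6 / 100 = 40.11 t/ha

40.11


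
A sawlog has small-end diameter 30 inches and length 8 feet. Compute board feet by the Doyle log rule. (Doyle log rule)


Doyle: BF = (D - 4)^2 * L / 16
Adjusted diameter = 30 - 4 = 26 in
(D-4)^2 = 26^2 = 676
BF = 676 * 8 / 16 = 338 BF

338


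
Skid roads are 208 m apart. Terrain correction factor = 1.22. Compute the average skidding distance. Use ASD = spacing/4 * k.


Formula: ASD = (spacing / 4) * correction
Uncorrected distance = spacing / 4 = 208 / 4 = 52 m
ASD = 52 * 1.22 = 63 m

63


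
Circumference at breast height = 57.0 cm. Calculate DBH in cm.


Formula: DBH = C / pi
DBH = 57.0 / pi
pi = 3.14159...
DBH = 18.1 cm

18.1


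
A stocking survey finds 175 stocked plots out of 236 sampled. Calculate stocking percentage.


Formula: Stocking % = stocked plots / total plots * 100
Stocking = 175 / 236 * 100
Stocking = 0.7415 * 100 = 74.2%

74.2


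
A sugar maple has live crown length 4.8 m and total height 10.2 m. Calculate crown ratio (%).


Formula: Crown Ratio = (Crown Length / Total Height) * 100
CR = (4.8 m / 10.2 m) * 100
CR = 0.4706 * 100 = 47.1%

47.1


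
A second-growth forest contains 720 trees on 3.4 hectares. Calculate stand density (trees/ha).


Formula: Stand Density = N_trees / Area_ha
Density = 720 trees / 3.4 ha
Density = 212 trees/ha

212


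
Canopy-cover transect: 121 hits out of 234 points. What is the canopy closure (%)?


Formula: Canopy closure = covered points / total points * 100
Closure = 121 / 234 * 100
Closure = 0.5171 * 100 = 51.7%

51.7


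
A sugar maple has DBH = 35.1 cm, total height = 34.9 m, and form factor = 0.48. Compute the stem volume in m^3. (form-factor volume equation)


Formula: V = pi * (DBH/200)^2 * H * ff
Radius = DBH/200 = 35.1/200 = 0.1755 m
Radius^2 = 0.1755^2 = 0.03080025 m^2
V = pi * 0.03080025 * 34.9 * 0.48
V = 1.621 m^3

1.621


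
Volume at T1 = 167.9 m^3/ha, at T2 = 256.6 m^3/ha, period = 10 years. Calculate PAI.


Formula: PAI = (V_T2 - V_T1) / (T2 - T1)
Volume increment = 256.6 - 167.9 = 88.7 m^3/ha
PAI = 88.7 / 10 = 8.87 m^3/ha/year

8.87


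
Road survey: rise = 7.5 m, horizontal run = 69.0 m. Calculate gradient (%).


Formula: Gradient = rise / run * 100
Gradient = 7.5 / 69.0 * 100 = 10.9%

10.9


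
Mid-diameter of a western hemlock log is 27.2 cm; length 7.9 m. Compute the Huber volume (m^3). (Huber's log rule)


Huber: V = Am * L,  Am = pi*(Dm/200)^2
Am = pi*(27.2/200)^2 = 0.058107 m^2
V = 0.058107*7.9 = 0.459 m^3

0.459


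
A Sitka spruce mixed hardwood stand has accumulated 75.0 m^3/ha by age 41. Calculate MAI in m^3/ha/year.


Formula: MAI = Total Volume / Stand Age
MAI = 75.0 m^3/ha / 41 years
MAI = 1.83 m^3/ha/year

1.83


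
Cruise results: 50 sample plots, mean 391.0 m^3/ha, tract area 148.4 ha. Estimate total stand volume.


Formula: Total Volume = Mean Volume per ha * Total Area
Total Volume = 391.0 m^3/ha * 148.4 ha
Total Volume = 58024 m^3

58024


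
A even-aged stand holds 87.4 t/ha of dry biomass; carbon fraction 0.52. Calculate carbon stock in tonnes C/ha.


Formula: Carbon Stock = Biomass * Carbon Fraction
C = 87.4 t/ha * 0.52
C = 45.4 t C/ha

45.4


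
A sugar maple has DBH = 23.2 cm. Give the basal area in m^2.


Formula: BA = pi * (DBH/2)^2 / 10000  (cm^2 to m^2)
Radius = DBH/2 = 23.2/2 = 11.6 cm
BA = pi * 11.6^2 / 10000
   = 422.7327 cm^2 / 10000
   = 0.0423 m^2

0.0423


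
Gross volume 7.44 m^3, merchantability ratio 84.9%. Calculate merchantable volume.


Formula: MV = V_total * (merchantable_pct / 100)
Merchantable fraction = 84.9% / 100 = 0.849
MV = 7.44 m^3 * 0.849 = 6.317 m^3

6.317


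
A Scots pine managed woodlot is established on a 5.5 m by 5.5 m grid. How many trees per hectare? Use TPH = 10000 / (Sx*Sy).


Formula: TPH = 10000 m^2/ha / (spacing_x * spacing_y)
Area per tree = 5.5 m * 5.5 m = 30.25 m^2
TPH = 10000 / 30.25 = 331 trees/ha

331


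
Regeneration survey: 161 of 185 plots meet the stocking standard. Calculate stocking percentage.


Formula: Stocking % = stocked plots / total plots * 100
Stocking = 161 / 185 * 100
Stocking = 0.8703 * 100 = 87.0%

87.0


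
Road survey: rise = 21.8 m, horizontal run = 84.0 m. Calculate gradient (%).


Formula: Gradient = rise / run * 100
Gradient = 21.8 / 84.0 * 100 = 26.0%

26.0


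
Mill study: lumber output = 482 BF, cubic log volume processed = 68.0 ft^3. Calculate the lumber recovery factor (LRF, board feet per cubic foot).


Formula: LRF = Lumber Output (BF) / Log Input (ft^3)
LRF = 482 BF / 68.0 ft^3
LRF = 7.09 BF/ft^3

7.09


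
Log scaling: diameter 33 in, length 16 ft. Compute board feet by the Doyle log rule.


Doyle: BF = (D - 4)^2 * L / 16
Adjusted diameter = 33 - 4 = 29 in
(D-4)^2 = 29^2 = 841
BF = 841 * 16 / 16 = 841 BF

841


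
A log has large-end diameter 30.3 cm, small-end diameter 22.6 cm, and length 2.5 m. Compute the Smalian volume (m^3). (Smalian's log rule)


Smalian: V = (A1 + A2)/2 * L,  A = pi*(D/200)^2
A1 = pi*(30.3/200)^2 = 0.072107 m^2
A2 = pi*(22.6/200)^2 = 0.040115 m^2
V = (0.072107+0.040115)/2*2.5 = 0.1403 m^3

0.1403


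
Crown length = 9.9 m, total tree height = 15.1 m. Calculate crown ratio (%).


Formula: Crown Ratio = (Crown Length / Total Height) * 100
CR = (9.9 m / 15.1 m) * 100
CR = 0.6556 * 100 = 65.6%

65.6


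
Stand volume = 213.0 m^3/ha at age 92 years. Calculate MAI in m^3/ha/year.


Formula: MAI = Total Volume / Stand Age
MAI = 213.0 m^3/ha / 92 years
MAI = 2.32 m^3/ha/year

2.32


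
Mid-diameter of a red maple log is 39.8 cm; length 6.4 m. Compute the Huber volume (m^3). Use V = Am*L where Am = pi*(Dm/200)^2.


Huber: V = Am * L,  Am = pi*(Dm/200)^2
Am = pi*(39.8/200)^2 = 0.12441 m^2
V = 0.12441*6.4 = 0.7962 m^3

0.7962


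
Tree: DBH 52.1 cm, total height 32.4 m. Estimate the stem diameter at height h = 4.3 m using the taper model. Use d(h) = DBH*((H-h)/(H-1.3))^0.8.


Taper: d(h) = DBH * ((H - h) / (H - 1.3))^0.8
Numerator = H - h = 32.4 - 4.3 = 28.1 m
Denominator = H - 1.3 = 32.4 - 1.3 = 31.1 m
Ratio = 28.1 / 31.1 = 0.90354
d = 52.1 * 0.90354^0.8 = 48.0 cm

48.0


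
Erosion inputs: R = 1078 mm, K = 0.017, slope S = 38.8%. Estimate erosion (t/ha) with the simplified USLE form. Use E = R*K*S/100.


Formula: E = R * K * S / 100  (simplified USLE)
R * K = 1078 * 0.017 = 18.326
E = 18.326 * 38.8 / 100 = 7.11 t/ha

7.11


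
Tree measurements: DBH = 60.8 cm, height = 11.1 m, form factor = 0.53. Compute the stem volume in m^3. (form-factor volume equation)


Formula: V = pi * (DBH/200)^2 * H * ff
Radius = DBH/200 = 60.8/200 = 0.304 m
Radius^2 = 0.304^2 = 0.092416 m^2
V = pi * 0.092416 * 11.1 * 0.53
V = 1.708 m^3

1.708


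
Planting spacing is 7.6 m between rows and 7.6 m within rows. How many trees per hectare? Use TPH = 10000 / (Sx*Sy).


Formula: TPH = 10000 m^2/ha / (spacing_x * spacing_y)
Area per tree = 7.6 m * 7.6 m = 57.76 m^2
TPH = 10000 / 57.76 = 173 trees/ha

173


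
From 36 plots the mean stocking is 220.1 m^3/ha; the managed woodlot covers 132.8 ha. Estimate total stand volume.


Formula: Total Volume = Mean Volume per ha * Total Area
Total Volume = 220.1 m^3/ha * 132.8 ha
Total Volume = 29229 m^3

29229


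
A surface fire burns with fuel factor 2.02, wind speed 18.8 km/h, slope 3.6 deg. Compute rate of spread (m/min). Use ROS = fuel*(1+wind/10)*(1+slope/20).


Formula: ROS = fuel * (1 + wind/10) * (1 + slope/20)
Wind factor = 1 + 18.8/10 = 2.88
Slope factor = 1 + 3.6/20 = 1.18
ROS = 2.02 * 2.88 * 1.18 = 6.86 m/min

6.86


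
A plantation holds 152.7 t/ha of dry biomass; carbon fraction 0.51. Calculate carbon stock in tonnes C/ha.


Formula: Carbon Stock = Biomass * Carbon Fraction
C = 152.7 t/ha * 0.51
C = 77.9 t C/ha

77.9


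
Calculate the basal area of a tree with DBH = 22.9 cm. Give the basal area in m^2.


Formula: BA = pi * (DBH/2)^2 / 10000  (cm^2 to m^2)
Radius = DBH/2 = 22.9/2 = 11.45 cm
BA = pi * 11.45^2 / 10000
   = 411.8707 cm^2 / 10000
   = 0.0412 m^2

0.0412


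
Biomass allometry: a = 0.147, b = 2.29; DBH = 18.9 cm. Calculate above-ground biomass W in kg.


Formula: W = a * DBH^b  (allometric power law)
DBH^b = 18.9^2.29 = 837.7174
W = 0.147 * 837.7174 = 123.1 kg

123.1


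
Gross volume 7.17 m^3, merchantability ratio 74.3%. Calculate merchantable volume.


Formula: MV = V_total * (merchantable_pct / 100)
Merchantable fraction = 74.3% / 100 = 0.743
MV = 7.17 m^3 * 0.743 = 5.327 m^3

5.327


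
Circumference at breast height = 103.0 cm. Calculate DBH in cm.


Formula: DBH = C / pi
DBH = 103.0 / pi
pi = 3.14159...
DBH = 32.8 cm

32.8


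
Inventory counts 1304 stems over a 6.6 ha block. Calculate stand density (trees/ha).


Formula: Stand Density = N_trees / Area_ha
Density = 1304 trees / 6.6 ha
Density = 198 trees/ha

198


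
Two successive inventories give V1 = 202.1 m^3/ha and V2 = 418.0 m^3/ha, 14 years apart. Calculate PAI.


Formula: PAI = (V_T2 - V_T1) / (T2 - T1)
Volume increment = 418.0 - 202.1 = 215.9 m^3/ha
PAI = 215.9 / 14 = 15.42 m^3/ha/year

15.42


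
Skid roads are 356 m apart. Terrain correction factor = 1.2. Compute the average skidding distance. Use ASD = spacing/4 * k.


Formula: ASD = (spacing / 4) * correction
Uncorrected distance = spacing / 4 = 356 / 4 = 89 m
ASD = 89 * 1.2 = 107 m

107


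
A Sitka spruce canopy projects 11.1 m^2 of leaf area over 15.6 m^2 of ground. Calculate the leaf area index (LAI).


Formula: LAI = total leaf area / ground area  (dimensionless)
LAI = 11.1 m^2 / 15.6 m^2
LAI = 0.71

0.71


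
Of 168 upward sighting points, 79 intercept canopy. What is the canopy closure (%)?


Formula: Canopy closure = covered points / total points * 100
Closure = 79 / 168 * 100
Closure = 0.4702 * 100 = 47.0%

47.0


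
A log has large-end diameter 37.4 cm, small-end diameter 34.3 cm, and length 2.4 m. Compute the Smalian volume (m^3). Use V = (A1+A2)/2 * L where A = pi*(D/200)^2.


Smalian: V = (A1 + A2)/2 * L,  A = pi*(D/200)^2
A1 = pi*(37.4/200)^2 = 0.109858 m^2
A2 = pi*(34.3/200)^2 = 0.092401 m^2
V = (0.109858+0.092401)/2*2.4 = 0.2427 m^3

0.2427


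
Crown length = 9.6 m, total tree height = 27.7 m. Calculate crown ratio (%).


Formula: Crown Ratio = (Crown Length / Total Height) * 100
CR = (9.6 m / 27.7 m) * 100
CR = 0.3466 * 100 = 34.7%

34.7


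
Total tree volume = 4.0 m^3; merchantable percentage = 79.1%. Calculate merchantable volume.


Formula: MV = V_total * (merchantable_pct / 100)
Merchantable fraction = 79.1% / 100 = 0.791
MV = 4.0 m^3 * 0.791 = 3.164 m^3

3.164


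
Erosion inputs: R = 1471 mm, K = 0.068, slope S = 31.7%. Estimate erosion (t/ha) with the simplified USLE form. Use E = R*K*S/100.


Formula: E = R * K * S / 100  (simplified USLE)
R * K = 1471 * 0.068 = 100.028
E = 100.028 * 31.7 / 100 = 31.71 t/ha

31.71


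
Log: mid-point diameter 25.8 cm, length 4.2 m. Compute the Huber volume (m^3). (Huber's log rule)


Huber: V = Am * L,  Am = pi*(Dm/200)^2
Am = pi*(25.8/200)^2 = 0.052279 m^2
V = 0.052279*4.2 = 0.2196 m^3

0.2196


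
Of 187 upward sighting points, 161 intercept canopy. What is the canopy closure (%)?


Formula: Canopy closure = covered points / total points * 100
Closure = 161 / 187 * 100
Closure = 0.861 * 100 = 86.1%

86.1


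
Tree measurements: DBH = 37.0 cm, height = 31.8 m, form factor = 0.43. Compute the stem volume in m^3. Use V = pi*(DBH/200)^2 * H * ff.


Formula: V = pi * (DBH/200)^2 * H * ff
Radius = DBH/200 = 37.0/200 = 0.185 m
Radius^2 = 0.185^2 = 0.034225 m^2
V = pi * 0.034225 * 31.8 * 0.43
V = 1.47 m^3

1.47


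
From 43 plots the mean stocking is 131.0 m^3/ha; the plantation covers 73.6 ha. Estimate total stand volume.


Formula: Total Volume = Mean Volume per ha * Total Area
Total Volume = 131.0 m^3/ha * 73.6 ha
Total Volume = 9642 m^3

9642


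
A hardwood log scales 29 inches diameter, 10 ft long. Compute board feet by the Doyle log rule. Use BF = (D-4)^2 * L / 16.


Doyle: BF = (D - 4)^2 * L / 16
Adjusted diameter = 29 - 4 = 25 in
(D-4)^2 = 25^2 = 625
BF = 625 * 10 / 16 = 391 BF

391


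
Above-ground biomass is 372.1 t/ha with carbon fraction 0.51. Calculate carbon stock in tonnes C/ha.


Formula: Carbon Stock = Biomass * Carbon Fraction
C = 372.1 t/ha * 0.51
C = 189.8 t C/ha

189.8


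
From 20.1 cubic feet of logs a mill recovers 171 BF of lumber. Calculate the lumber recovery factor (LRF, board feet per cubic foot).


Formula: LRF = Lumber Output (BF) / Log Input (ft^3)
LRF = 171 BF / 20.1 ft^3
LRF = 8.51 BF/ft^3

8.51


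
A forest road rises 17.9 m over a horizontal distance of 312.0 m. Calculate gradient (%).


Formula: Gradient = rise / run * 100
Gradient = 17.9 / 312.0 * 100 = 5.7%

5.7


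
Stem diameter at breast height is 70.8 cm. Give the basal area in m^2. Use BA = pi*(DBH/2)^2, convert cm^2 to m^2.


Formula: BA = pi * (DBH/2)^2 / 10000  (cm^2 to m^2)
Radius = DBH/2 = 70.8/2 = 35.4 cm
BA = pi * 35.4^2 / 10000
   = 3936.9182 cm^2 / 10000
   = 0.3937 m^2

0.3937


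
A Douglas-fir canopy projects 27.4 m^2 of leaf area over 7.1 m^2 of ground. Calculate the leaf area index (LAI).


Formula: LAI = total leaf area / ground area  (dimensionless)
LAI = 27.4 m^2 / 7.1 m^2
LAI = 3.86

3.86
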